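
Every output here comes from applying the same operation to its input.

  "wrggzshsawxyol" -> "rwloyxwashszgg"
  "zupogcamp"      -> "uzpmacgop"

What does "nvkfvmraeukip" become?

vnpikuearmvfk

What's happening: move the first 2 characters to the end (rotate left by 2), then reverse the string.
"nvkfvmraeukip" → "vnpikuearmvfk".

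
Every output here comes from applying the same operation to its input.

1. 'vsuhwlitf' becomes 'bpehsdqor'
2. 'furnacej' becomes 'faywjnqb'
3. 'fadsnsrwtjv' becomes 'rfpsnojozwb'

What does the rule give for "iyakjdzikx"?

tgevzfgwue

The pattern: reverse the string, then shift every letter 4 places backward in the alphabet (wrapping around).
"iyakjdzikx" → "xkizdjkayi" → "tgevzfgwue".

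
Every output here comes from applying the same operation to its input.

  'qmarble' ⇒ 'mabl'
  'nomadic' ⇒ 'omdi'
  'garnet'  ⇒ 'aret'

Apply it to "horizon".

orzo

The pattern: double every character, then keep one character in every 3, starting at position 3 (positions 3rd, 6th, 9th, ...).
Starting from "horizon": after the first operation, "hhoorriizzoonn"; after the second, "orzo".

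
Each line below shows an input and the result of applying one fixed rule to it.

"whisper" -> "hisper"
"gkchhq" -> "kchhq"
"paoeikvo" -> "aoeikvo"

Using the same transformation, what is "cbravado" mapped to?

bravado

The transformation: delete the first character.
"cbravado" → "bravado".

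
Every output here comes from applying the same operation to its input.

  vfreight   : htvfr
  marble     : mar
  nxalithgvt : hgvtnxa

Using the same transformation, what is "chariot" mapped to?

tcha

In each case the input is transformed by: move the first 3 characters to the end (rotate left by 3), then delete the first 3 characters.
So "chariot" becomes "tcha".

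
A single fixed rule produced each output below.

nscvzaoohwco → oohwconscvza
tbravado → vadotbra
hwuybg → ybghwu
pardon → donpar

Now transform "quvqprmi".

prmiquvq

The rule is to swap the front and back halves of the string.
Applying that to "quvqprmi" gives "prmiquvq".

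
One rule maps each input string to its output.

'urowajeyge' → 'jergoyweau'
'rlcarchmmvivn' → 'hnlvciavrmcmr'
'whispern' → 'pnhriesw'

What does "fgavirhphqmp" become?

The rule is to take characters alternately from the front and the back (1st, last, 2nd, 2nd-last, ...), then swap the first and last characters.
Working it through for "fgavirhphqmp": intermediate "fpgmaqvhiprh", final "hpgmaqvhiprf".

hpgmaqvhiprf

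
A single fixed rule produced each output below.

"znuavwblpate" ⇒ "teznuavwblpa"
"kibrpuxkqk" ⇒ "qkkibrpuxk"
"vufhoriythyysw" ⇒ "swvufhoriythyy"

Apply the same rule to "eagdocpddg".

Each output is the input with this applied: move the last 2 characters to the front (rotate right by 2).
On "eagdocpddg" that produces "dgeagdocpd".

dgeagdocpd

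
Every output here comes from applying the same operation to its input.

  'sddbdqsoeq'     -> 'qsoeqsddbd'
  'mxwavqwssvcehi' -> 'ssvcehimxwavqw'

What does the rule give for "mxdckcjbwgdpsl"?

Each output is the input with this applied: swap the front and back halves of the string.
Applying that to "mxdckcjbwgdpsl" gives "bwgdpslmxdckcj".

bwgdpslmxdckcj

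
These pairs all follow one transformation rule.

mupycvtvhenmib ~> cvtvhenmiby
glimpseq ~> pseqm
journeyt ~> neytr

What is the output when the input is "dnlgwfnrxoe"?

In each case the input is transformed by: delete the first 3 characters, then move the first character to the end.
Applying both steps to "dnlgwfnrxoe": "gwfnrxoe", then "wfnrxoeg".

wfnrxoeg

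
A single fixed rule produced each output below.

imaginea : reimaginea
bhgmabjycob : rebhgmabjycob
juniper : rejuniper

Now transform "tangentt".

retangentt

The transformation: prepend "re".
On "tangentt" that produces "retangentt".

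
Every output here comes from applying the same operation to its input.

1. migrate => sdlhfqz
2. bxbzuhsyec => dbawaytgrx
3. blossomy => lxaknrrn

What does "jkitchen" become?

dmijhsbg

Rule — shift every letter 1 place backward in the alphabet (wrapping around), then move the last 2 characters to the front (rotate right by 2).
For "jkitchen", step one produces "ijhsbgdm"; step two turns that into "dmijhsbg".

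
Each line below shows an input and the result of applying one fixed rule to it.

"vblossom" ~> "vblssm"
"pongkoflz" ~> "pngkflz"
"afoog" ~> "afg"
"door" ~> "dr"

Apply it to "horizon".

Looking at the pairs, the operation is to remove every "o".
So "horizon" becomes "hrizn".

hrizn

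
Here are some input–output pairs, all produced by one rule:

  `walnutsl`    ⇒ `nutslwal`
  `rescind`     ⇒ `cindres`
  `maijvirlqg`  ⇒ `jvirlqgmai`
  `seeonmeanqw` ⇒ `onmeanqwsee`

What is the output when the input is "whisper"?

The pattern: move the first 3 characters to the end (rotate left by 3).
Applying that to "whisper" gives "sperwhi".

sperwhi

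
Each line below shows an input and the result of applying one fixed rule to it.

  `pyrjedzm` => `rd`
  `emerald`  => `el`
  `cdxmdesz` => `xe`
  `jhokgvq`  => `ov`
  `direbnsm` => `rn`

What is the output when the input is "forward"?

rr

In each case the input is transformed by: keep one character in every 3, starting at position 3 (positions 3rd, 6th, 9th, ...).
So "forward" becomes "rr".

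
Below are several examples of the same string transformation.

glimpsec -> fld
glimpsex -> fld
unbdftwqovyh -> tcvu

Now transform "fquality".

ezs

In each case the input is transformed by: shift every letter 1 place backward in the alphabet (wrapping around), then keep one character in every 3, starting at position 1 (positions 1st, 4th, 7th, ...).
For "fquality", step one produces "eptzkhsx"; step two turns that into "ezs".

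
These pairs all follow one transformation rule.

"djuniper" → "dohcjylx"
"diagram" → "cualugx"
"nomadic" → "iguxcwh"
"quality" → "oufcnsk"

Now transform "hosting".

Each output is the input with this applied: shift every letter 6 places backward in the alphabet (wrapping around), then move the first character to the end.
On "hosting" that produces "imnchab".
(Check on "djuniper": → "xdohcjyl" → "dohcjylx" ✓)

imnchab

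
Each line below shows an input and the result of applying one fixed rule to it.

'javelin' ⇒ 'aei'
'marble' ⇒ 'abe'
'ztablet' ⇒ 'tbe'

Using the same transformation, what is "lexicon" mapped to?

Rule — keep every other character starting from the second (positions 2nd, 4th, 6th, ...).
For "lexicon" the result is "eio".

eio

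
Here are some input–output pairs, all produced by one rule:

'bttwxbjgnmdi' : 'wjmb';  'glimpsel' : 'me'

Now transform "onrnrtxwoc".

nxc

In each case the input is transformed by: move the first character to the end, then keep one character in every 3, starting at position 3 (positions 3rd, 6th, 9th, ...).
For "onrnrtxwoc", step one produces "nrnrtxwoco"; step two turns that into "nxc".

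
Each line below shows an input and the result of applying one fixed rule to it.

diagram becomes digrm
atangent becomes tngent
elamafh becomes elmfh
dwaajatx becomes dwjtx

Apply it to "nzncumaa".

In each case the input is transformed by: remove every "a".
So "nzncumaa" becomes "nzncum".

nzncum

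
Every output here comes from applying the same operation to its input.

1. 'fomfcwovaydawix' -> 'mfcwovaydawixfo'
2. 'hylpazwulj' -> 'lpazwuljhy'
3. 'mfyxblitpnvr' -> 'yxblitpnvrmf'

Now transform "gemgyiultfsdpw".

mgyiultfsdpwge

Each output is the input with this applied: move the first 2 characters to the end (rotate left by 2).
"gemgyiultfsdpw" → "mgyiultfsdpwge".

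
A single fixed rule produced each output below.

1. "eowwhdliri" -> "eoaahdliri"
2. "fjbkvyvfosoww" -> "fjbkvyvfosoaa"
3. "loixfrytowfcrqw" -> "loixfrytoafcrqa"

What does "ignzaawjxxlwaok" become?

What's happening: replace every "w" with "a".
Applying that to "ignzaawjxxlwaok" gives "ignzaaajxxlaaok".

ignzaaajxxlaaok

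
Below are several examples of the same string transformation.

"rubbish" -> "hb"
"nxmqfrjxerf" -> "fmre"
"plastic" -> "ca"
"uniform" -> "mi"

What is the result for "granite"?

Each output is the input with this applied: move the last 2 characters to the front (rotate right by 2), then keep one character in every 3, starting at position 2 (positions 2nd, 5th, 8th, ...).
On "granite": the first step gives "tegrani", and the second then gives "ea".

ea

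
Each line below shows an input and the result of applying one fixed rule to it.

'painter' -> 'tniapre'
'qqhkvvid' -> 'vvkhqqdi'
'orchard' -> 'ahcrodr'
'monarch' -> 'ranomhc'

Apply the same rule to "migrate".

The transformation: move the last 2 characters to the front (rotate right by 2), then reverse the string.
Doing the same to "migrate": "argimet".

argimet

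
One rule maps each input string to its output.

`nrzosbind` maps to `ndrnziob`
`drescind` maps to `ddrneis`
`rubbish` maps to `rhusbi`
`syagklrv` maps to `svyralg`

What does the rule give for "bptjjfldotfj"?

bjpfttjojdf

In each case the input is transformed by: take characters alternately from the front and the back (1st, last, 2nd, 2nd-last, ...), then delete the last character.
Working it through for "bptjjfldotfj": intermediate "bjpfttjojdfl", final "bjpfttjojdf".
(Check on "rubbish": → "rhusbib" → "rhusbi" ✓)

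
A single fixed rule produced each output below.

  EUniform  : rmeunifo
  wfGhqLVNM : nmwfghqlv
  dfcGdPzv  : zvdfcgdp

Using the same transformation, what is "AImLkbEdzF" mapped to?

zfaimlkbed

The pattern: move the last 2 characters to the front (rotate right by 2), then convert every letter to lowercase.
Working it through for "AImLkbEdzF": intermediate "zFAImLkbEd", final "zfaimlkbed".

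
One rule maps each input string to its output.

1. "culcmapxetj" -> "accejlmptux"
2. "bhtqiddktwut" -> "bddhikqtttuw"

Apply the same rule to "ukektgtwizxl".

egikklttuwxz

The pattern: sort the characters into alphabetical order.
So "ukektgtwizxl" becomes "egikklttuwxz".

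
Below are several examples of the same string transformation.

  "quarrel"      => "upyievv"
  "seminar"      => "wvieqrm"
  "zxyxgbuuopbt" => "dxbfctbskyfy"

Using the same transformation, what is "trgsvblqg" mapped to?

Rule — take characters alternately from the front and the back (1st, last, 2nd, 2nd-last, ...), then shift every letter 4 places forward in the alphabet (wrapping around).
So "trgsvblqg" becomes "xkvukpwfz".
(Check on "zxyxgbuuopbt": → "ztxbypxogubu" → "dxbfctbskyfy" ✓)

xkvukpwfz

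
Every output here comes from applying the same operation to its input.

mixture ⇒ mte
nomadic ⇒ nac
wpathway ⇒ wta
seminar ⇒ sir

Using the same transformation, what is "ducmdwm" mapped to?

Rule — keep one character in every 3, starting at position 1 (positions 1st, 4th, 7th, ...).
"ducmdwm" → "dmm".

dmm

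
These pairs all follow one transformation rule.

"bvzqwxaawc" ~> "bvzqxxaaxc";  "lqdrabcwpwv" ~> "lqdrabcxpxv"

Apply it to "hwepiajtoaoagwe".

hxepiajtoaoagxe

The transformation: replace every "w" with "x".
So "hwepiajtoaoagwe" becomes "hxepiajtoaoagxe".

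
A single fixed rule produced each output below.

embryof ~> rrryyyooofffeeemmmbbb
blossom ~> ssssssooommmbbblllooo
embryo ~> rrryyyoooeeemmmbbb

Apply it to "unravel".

aaavvveeellluuunnnrrr

The pattern: move the first 3 characters to the end (rotate left by 3), then repeat every character 3 times.
Starting from "unravel": after the first operation, "avelunr"; after the second, "aaavvveeellluuunnnrrr".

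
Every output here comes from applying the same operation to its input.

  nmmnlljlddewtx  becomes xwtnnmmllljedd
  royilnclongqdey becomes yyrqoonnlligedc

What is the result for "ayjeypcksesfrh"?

yyssrpkjhfeeca

The pattern: sort the characters into reverse alphabetical order.
On "ayjeypcksesfrh" that produces "yyssrpkjhfeeca".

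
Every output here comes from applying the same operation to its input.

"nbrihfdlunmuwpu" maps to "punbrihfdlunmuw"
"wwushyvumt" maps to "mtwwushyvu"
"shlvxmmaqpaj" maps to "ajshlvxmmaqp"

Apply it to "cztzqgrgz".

The pattern: move the last 2 characters to the front (rotate right by 2).
So "cztzqgrgz" becomes "gzcztzqgr".

gzcztzqgr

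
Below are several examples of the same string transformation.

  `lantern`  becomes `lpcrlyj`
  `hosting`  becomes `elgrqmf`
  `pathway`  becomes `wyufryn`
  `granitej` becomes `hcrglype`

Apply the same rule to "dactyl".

jwrayb

The transformation: reverse the string, then shift every letter 2 places backward in the alphabet (wrapping around).
"dactyl" → "lytcad" → "jwrayb".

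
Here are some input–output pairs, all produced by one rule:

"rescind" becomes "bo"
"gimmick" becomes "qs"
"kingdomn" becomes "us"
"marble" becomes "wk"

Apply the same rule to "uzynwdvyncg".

What's happening: shift every letter 10 places forward in the alphabet (wrapping around), then keep only the first 2 characters.
On "uzynwdvyncg": the first step gives "ejixgnfixmq", and the second then gives "ej".

ej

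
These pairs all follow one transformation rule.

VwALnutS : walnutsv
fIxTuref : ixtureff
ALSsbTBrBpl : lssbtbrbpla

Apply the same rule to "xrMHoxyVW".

rmhoxyvwx

What's happening: move the first character to the end, then convert every letter to lowercase.
Starting from "xrMHoxyVW": after the first operation, "rMHoxyVWx"; after the second, "rmhoxyvwx".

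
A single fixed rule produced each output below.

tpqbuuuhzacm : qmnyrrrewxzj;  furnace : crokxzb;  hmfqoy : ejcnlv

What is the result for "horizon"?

elofwlk

What's happening: shift every letter 3 places backward in the alphabet (wrapping around).
Applying that to "horizon" gives "elofwlk".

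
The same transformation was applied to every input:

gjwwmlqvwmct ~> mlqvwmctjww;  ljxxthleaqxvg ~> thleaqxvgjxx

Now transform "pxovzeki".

zekixov

The transformation: delete the first character, then move the first 3 characters to the end (rotate left by 3).
On "pxovzeki": the first step gives "xovzeki", and the second then gives "zekixov".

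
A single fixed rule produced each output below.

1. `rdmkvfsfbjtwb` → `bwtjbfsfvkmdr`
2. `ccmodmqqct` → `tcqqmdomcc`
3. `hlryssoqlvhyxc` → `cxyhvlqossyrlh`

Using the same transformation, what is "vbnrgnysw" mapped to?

The rule is to reverse the string.
"vbnrgnysw" → "wsyngrnbv".

wsyngrnbv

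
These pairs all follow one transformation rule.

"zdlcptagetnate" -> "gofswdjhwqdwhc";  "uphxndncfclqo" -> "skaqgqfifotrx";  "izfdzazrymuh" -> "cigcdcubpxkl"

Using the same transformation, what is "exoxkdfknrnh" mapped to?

aranginquqkh

The rule is to move the first character to the end, then shift every letter 3 places forward in the alphabet (wrapping around).
"exoxkdfknrnh" → "xoxkdfknrnhe" → "aranginquqkh".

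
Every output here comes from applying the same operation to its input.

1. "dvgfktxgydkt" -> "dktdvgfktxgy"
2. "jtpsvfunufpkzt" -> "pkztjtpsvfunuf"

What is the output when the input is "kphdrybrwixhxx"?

xhxxkphdrybrwi

Each output is the input with this applied: move the first 3 characters to the end (rotate left by 3), then swap the front and back halves of the string.
Starting from "kphdrybrwixhxx": after the first operation, "drybrwixhxxkph"; after the second, "xhxxkphdrybrwi".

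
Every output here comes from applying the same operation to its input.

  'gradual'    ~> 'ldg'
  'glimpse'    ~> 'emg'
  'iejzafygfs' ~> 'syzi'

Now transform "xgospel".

Looking at the pairs, the operation is to reverse the string, then keep one character in every 3, starting at position 1 (positions 1st, 4th, 7th, ...).
For "xgospel", step one produces "lepsogx"; step two turns that into "lsx".

lsx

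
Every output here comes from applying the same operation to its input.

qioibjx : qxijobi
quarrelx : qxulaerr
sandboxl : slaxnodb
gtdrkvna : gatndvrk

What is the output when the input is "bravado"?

bordaav

The transformation: take characters alternately from the front and the back (1st, last, 2nd, 2nd-last, ...).
For "bravado" the result is "bordaav".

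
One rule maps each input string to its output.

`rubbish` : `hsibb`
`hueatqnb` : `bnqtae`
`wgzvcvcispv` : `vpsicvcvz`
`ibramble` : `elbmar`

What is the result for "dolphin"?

nihpl

Rule — reverse the string, then delete the last 2 characters.
Doing the same to "dolphin": "nihpl".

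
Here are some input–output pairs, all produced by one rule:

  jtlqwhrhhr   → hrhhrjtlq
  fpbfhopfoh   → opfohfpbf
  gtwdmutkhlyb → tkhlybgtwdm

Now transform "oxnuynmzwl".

The rule is to swap the front and back halves of the string, then delete the last character.
Starting from "oxnuynmzwl": after the first operation, "nmzwloxnuy"; after the second, "nmzwloxnu".

nmzwloxnu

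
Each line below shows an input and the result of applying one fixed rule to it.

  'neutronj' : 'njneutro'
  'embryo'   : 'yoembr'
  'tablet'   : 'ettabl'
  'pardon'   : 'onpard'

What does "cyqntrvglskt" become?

ktcyqntrvgls

Each output is the input with this applied: move the last 2 characters to the front (rotate right by 2).
"cyqntrvglskt" → "ktcyqntrvgls".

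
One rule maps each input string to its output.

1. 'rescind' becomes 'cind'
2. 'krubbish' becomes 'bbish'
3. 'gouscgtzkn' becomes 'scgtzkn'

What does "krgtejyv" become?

Each output is the input with this applied: delete the first 3 characters.
For "krgtejyv" the result is "tejyv".

tejyv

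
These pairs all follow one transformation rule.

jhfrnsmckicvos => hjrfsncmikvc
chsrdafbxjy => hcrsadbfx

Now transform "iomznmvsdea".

What's happening: delete the last 2 characters, then swap each adjacent pair of characters (1↔2, 3↔4, ...).
"iomznmvsdea" → "iomznmvsd" → "oizmmnsvd".

oizmmnsvd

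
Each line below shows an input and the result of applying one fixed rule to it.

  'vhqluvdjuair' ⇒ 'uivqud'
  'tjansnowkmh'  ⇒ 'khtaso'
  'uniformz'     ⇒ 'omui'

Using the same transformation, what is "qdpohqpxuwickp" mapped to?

ikqphpu

The rule is to keep every other character starting from the first (positions 1st, 3rd, 5th, ...), then move the last 2 characters to the front (rotate right by 2).
Working it through for "qdpohqpxuwickp": intermediate "qphpuik", final "ikqphpu".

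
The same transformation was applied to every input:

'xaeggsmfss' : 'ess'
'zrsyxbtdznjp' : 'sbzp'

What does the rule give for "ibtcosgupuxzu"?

Each output is the input with this applied: keep one character in every 3, starting at position 3 (positions 3rd, 6th, 9th, ...).
"ibtcosgupuxzu" → "tspz".

tspz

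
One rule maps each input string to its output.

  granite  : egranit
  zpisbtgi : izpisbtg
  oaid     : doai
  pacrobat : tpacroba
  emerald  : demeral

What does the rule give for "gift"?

In each case the input is transformed by: move the last character to the front.
"gift" → "tgif".

tgif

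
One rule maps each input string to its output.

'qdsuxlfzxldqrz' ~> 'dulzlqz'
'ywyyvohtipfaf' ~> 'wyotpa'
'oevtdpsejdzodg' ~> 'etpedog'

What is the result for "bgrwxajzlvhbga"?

Each output is the input with this applied: keep every other character starting from the second (positions 2nd, 4th, 6th, ...).
Doing the same to "bgrwxajzlvhbga": "gwazvba".

gwazvba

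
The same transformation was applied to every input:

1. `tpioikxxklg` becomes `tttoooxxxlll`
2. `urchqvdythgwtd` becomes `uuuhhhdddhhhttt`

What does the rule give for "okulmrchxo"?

The pattern: keep one character in every 3, starting at position 1 (positions 1st, 4th, 7th, ...), then repeat every character 3 times.
Starting from "okulmrchxo": after the first operation, "olco"; after the second, "ooolllcccooo".

ooolllcccooo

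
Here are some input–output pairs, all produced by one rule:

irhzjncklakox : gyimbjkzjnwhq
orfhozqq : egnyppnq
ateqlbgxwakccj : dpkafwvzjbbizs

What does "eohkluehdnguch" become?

gjktdgcmftbgdn

What's happening: shift every letter 1 place backward in the alphabet (wrapping around), then move the first 2 characters to the end (rotate left by 2).
On "eohkluehdnguch": the first step gives "dngjktdgcmftbg", and the second then gives "gjktdgcmftbgdn".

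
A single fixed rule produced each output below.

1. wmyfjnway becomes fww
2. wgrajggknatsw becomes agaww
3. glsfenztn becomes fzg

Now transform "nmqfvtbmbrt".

fbrn

Each output is the input with this applied: keep one character in every 3, starting at position 1 (positions 1st, 4th, 7th, ...), then move the first character to the end.
Working it through for "nmqfvtbmbrt": intermediate "nfbr", final "fbrn".
(Check on "wgrajggknatsw": → "wagaw" → "agaww" ✓)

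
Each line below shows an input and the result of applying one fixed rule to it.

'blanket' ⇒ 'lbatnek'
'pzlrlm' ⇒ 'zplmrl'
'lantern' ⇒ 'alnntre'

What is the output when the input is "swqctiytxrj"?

The rule is to move the first character to the end, then take characters alternately from the front and the back (1st, last, 2nd, 2nd-last, ...).
Starting from "swqctiytxrj": after the first operation, "wqctiytxrjs"; after the second, "wsqjcrtxity".

wsqjcrtxity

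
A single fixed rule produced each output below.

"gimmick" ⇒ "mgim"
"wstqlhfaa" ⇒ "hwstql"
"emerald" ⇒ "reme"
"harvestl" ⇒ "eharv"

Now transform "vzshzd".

svz

In each case the input is transformed by: delete the last 3 characters, then move the last character to the front.
Applying both steps to "vzshzd": "vzs", then "svz".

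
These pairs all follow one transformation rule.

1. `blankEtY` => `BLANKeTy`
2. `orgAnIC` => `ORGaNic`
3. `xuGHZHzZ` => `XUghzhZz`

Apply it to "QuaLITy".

The pattern: flip the case of every letter.
Doing the same to "QuaLITy": "qUAlitY".

qUAlitY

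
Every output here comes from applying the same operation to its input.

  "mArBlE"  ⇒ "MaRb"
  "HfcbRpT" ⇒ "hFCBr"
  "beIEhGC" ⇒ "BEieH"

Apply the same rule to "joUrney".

JOuRN

The rule is to flip the case of every letter, then delete the last 2 characters.
For "joUrney", step one produces "JOuRNEY"; step two turns that into "JOuRN".
(Check on "mArBlE": → "MaRbLe" → "MaRb" ✓)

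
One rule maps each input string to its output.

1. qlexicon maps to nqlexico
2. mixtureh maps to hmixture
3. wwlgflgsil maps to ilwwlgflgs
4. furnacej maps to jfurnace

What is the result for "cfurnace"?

ecfurnac

In each case the input is transformed by: swap the front and back halves of the string, then move the first 3 characters to the end (rotate left by 3).
For "cfurnace", step one produces "nacecfur"; step two turns that into "ecfurnac".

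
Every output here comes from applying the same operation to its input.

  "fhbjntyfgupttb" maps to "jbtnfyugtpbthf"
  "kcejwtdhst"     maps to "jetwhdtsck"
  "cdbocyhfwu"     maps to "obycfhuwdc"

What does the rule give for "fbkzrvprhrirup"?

zkvrrprhripubf

What's happening: move the first 2 characters to the end (rotate left by 2), then swap each adjacent pair of characters (1↔2, 3↔4, ...).
Working it through for "fbkzrvprhrirup": intermediate "kzrvprhrirupfb", final "zkvrrprhripubf".
(Check on "fhbjntyfgupttb": → "bjntyfgupttbfh" → "jbtnfyugtpbthf" ✓)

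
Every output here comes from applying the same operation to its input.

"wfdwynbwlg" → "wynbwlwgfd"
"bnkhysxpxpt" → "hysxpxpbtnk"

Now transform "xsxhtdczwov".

htdczwoxvsx

The pattern: swap the first and last characters, then move the first 3 characters to the end (rotate left by 3).
Starting from "xsxhtdczwov": after the first operation, "vsxhtdczwox"; after the second, "htdczwoxvsx".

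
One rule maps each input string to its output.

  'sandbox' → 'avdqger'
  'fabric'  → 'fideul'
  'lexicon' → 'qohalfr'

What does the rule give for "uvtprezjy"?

bxywsuhcm

What's happening: shift every letter 3 places forward in the alphabet (wrapping around), then move the last character to the front.
Starting from "uvtprezjy": after the first operation, "xywsuhcmb"; after the second, "bxywsuhcm".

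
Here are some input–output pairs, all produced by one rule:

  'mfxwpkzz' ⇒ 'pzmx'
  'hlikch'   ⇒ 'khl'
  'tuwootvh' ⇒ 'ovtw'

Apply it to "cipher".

hri

In each case the input is transformed by: swap the front and back halves of the string, then keep every other character starting from the first (positions 1st, 3rd, 5th, ...).
On "cipher": the first step gives "hercip", and the second then gives "hri".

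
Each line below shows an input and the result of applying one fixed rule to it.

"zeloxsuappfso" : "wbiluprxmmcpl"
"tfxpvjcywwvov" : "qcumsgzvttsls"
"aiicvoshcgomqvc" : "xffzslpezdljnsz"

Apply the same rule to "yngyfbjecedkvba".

vkdvcygbzbahsyx

In each case the input is transformed by: shift every letter 3 places backward in the alphabet (wrapping around).
Doing the same to "yngyfbjecedkvba": "vkdvcygbzbahsyx".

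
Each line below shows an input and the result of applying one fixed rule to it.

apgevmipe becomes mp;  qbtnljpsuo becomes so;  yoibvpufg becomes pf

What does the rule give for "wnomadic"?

In each case the input is transformed by: keep every other character starting from the second (positions 2nd, 4th, 6th, ...), then keep only the last 2 characters.
Working it through for "wnomadic": intermediate "nmdc", final "dc".

dc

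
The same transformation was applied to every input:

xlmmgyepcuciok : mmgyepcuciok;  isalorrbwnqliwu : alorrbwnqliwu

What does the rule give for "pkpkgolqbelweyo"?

The transformation: delete the first 2 characters.
So "pkpkgolqbelweyo" becomes "pkgolqbelweyo".

pkgolqbelweyo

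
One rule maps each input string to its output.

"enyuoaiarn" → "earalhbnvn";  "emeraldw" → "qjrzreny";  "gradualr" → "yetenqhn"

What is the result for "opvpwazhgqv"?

dibcicjnmut

The pattern: shift every letter 13 places forward in the alphabet (wrapping around) — i.e. ROT13, then move the last 2 characters to the front (rotate right by 2).
For "opvpwazhgqv" the result is "dibcicjnmut".
(Check on "emeraldw": → "rzrenyqj" → "qjrzreny" ✓)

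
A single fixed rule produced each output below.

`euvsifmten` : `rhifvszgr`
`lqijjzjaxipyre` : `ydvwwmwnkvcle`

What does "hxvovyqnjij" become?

In each case the input is transformed by: delete the last character, then shift every letter 13 places forward in the alphabet (wrapping around) — i.e. ROT13.
On "hxvovyqnjij": the first step gives "hxvovyqnji", and the second then gives "ukibildawv".

ukibildawv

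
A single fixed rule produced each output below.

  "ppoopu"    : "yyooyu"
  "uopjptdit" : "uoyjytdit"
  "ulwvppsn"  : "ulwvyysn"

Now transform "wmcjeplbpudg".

wmcjeylbyudg

Looking at the pairs, the operation is to replace every "p" with "y".
On "wmcjeplbpudg" that produces "wmcjeylbyudg".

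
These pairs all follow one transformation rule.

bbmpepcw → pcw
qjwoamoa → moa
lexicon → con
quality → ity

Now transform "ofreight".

ght

What's happening: keep only the last 3 characters.
Applying that to "ofreight" gives "ght".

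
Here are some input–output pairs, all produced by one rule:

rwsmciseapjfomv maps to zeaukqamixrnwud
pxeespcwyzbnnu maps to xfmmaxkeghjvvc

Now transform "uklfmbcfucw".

cstnujkncke

Rule — shift every letter 8 places forward in the alphabet (wrapping around).
"uklfmbcfucw" → "cstnujkncke".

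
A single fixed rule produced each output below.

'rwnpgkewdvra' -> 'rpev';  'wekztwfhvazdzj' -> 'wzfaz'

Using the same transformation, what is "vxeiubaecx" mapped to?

The pattern: keep one character in every 3, starting at position 1 (positions 1st, 4th, 7th, ...).
"vxeiubaecx" → "viax".

viax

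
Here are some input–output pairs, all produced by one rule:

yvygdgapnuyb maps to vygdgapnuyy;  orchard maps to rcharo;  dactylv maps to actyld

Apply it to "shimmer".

The rule is to delete the last character, then move the first character to the end.
So "shimmer" becomes "himmes".

himmes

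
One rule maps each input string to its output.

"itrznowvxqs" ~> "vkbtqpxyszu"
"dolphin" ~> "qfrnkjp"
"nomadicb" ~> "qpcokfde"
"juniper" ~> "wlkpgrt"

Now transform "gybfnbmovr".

aihddpqotx

The rule is to shift every letter 2 places forward in the alphabet (wrapping around), then swap each adjacent pair of characters (1↔2, 3↔4, ...).
"gybfnbmovr" → "iadhpdoqxt" → "aihddpqotx".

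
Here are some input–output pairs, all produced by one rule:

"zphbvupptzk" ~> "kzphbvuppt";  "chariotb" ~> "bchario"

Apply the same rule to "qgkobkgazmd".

dqgkobkgaz

The rule is to move the last 2 characters to the front (rotate right by 2), then delete the first character.
Starting from "qgkobkgazmd": after the first operation, "mdqgkobkgaz"; after the second, "dqgkobkgaz".
(Check on "zphbvupptzk": → "zkzphbvuppt" → "kzphbvuppt" ✓)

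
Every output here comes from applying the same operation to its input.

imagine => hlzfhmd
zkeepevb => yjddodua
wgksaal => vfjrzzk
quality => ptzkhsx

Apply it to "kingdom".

The rule is to shift every letter 1 place backward in the alphabet (wrapping around).
Doing the same to "kingdom": "jhmfcnl".

jhmfcnl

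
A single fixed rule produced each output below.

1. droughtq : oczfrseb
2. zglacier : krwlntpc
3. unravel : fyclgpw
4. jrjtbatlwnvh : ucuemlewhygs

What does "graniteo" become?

rclytepz

What's happening: shift every letter 11 places forward in the alphabet (wrapping around).
For "graniteo" the result is "rclytepz".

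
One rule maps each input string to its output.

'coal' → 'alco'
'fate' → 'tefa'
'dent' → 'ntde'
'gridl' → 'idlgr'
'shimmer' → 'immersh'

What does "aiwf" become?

What's happening: move the first 2 characters to the end (rotate left by 2).
Doing the same to "aiwf": "wfai".

wfai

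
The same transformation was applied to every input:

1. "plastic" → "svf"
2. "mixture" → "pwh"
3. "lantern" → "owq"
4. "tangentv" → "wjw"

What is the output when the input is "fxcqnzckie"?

itfh

What's happening: shift every letter 3 places forward in the alphabet (wrapping around), then keep one character in every 3, starting at position 1 (positions 1st, 4th, 7th, ...).
On "fxcqnzckie": the first step gives "iaftqcfnlh", and the second then gives "itfh".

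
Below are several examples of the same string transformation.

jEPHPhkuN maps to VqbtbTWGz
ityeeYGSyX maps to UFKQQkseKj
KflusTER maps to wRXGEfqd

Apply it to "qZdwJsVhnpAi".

ClPIvEhTZBmU

Each output is the input with this applied: shift every letter 12 places forward in the alphabet (wrapping around), then flip the case of every letter.
For "qZdwJsVhnpAi", step one produces "cLpiVeHtzbMu"; step two turns that into "ClPIvEhTZBmU".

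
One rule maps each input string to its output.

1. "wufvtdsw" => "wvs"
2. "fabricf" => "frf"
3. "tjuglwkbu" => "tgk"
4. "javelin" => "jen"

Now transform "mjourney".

Each output is the input with this applied: keep one character in every 3, starting at position 1 (positions 1st, 4th, 7th, ...).
So "mjourney" becomes "mue".

mue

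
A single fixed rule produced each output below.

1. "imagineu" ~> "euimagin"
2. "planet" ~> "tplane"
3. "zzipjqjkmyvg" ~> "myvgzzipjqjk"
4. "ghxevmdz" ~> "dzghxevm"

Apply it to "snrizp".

Each output is the input with this applied: swap the front and back halves of the string, then move the first 2 characters to the end (rotate left by 2).
Applying that to "snrizp" gives "psnriz".
(Check on "planet": → "netpla" → "tplane" ✓)

psnriz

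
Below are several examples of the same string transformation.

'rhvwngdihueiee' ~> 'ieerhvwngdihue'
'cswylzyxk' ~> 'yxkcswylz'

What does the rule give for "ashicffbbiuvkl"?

vklashicffbbiu

What's happening: move the last 3 characters to the front (rotate right by 3).
Applying that to "ashicffbbiuvkl" gives "vklashicffbbiu".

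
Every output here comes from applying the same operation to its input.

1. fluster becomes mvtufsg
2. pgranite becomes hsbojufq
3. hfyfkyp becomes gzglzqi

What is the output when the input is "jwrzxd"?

Looking at the pairs, the operation is to shift every letter 1 place forward in the alphabet (wrapping around), then move the first character to the end.
Doing the same to "jwrzxd": "xsayek".

xsayek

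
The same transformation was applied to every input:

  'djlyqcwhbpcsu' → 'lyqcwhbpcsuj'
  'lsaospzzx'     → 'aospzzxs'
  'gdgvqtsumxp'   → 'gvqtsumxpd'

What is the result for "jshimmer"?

In each case the input is transformed by: delete the first character, then move the first character to the end.
For "jshimmer", step one produces "shimmer"; step two turns that into "himmers".
(Check on "gdgvqtsumxp": → "dgvqtsumxp" → "gvqtsumxpd" ✓)

himmers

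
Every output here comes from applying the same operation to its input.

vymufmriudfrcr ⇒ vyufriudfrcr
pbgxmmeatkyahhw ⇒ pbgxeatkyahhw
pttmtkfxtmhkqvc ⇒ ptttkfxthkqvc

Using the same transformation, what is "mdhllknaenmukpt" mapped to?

dhllknaenukpt

Each output is the input with this applied: remove every "m".
"mdhllknaenmukpt" → "dhllknaenukpt".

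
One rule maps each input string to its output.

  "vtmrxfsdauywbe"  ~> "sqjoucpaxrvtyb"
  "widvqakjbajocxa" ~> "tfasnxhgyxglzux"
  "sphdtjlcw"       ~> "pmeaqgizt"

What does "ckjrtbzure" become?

zhgoqywrob

In each case the input is transformed by: shift every letter 3 places backward in the alphabet (wrapping around).
"ckjrtbzure" → "zhgoqywrob".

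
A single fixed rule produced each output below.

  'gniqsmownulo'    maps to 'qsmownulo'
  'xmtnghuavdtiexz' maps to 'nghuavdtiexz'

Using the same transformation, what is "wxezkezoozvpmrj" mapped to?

What's happening: delete the first 3 characters.
Applying that to "wxezkezoozvpmrj" gives "zkezoozvpmrj".

zkezoozvpmrj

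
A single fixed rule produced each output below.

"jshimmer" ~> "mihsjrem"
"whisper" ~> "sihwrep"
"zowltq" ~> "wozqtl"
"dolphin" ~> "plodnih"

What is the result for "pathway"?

The pattern: move the last 3 characters to the front (rotate right by 3), then reverse the string.
Applying both steps to "pathway": "waypath", then "htapyaw".

htapyaw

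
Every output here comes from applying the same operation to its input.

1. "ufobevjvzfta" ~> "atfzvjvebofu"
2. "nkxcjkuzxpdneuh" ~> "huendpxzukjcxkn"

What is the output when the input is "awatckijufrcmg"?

gmcrfujikctawa

The pattern: reverse the string.
Doing the same to "awatckijufrcmg": "gmcrfujikctawa".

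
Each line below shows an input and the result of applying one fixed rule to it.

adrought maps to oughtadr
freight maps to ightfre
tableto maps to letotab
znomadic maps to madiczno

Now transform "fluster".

sterflu

Rule — move the first 3 characters to the end (rotate left by 3).
Doing the same to "fluster": "sterflu".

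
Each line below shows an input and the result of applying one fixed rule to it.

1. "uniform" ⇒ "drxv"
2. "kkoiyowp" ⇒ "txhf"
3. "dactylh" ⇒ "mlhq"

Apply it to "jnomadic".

sxjr

The transformation: shift every letter 9 places forward in the alphabet (wrapping around), then keep every other character starting from the first (positions 1st, 3rd, 5th, ...).
Applying both steps to "jnomadic": "swxvjmrl", then "sxjr".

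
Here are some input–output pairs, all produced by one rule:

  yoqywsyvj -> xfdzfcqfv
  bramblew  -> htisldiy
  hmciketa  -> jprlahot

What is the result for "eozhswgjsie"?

gozdnqzpllv

Looking at the pairs, the operation is to move the first 2 characters to the end (rotate left by 2), then shift every letter 7 places forward in the alphabet (wrapping around).
"eozhswgjsie" → "gozdnqzpllv".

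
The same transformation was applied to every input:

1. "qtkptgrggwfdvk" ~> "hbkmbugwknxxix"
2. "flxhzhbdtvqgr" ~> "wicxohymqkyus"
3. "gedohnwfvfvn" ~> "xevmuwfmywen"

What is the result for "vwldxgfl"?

What's happening: shift every letter 9 places backward in the alphabet (wrapping around), then take characters alternately from the front and the back (1st, last, 2nd, 2nd-last, ...).
Starting from "vwldxgfl": after the first operation, "mncuoxwc"; after the second, "mcnwcxuo".

mcnwcxuo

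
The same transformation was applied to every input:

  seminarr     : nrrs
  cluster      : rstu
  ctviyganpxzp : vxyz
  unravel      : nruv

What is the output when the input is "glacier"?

Rule — sort the characters into alphabetical order, then keep only the last 4 characters.
Applying both steps to "glacier": "acegilr", then "gilr".

gilr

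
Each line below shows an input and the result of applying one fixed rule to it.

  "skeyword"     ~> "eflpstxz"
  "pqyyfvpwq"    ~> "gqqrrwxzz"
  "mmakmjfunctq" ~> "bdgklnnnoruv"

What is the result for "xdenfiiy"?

efgjjoyz

The pattern: shift every letter 1 place forward in the alphabet (wrapping around), then sort the characters into alphabetical order.
For "xdenfiiy", step one produces "yefogjjz"; step two turns that into "efgjjoyz".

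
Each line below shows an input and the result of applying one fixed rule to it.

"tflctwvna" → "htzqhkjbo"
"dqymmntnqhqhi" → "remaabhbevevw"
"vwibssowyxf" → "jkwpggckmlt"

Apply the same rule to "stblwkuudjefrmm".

The pattern: shift every letter 12 places backward in the alphabet (wrapping around).
Applying that to "stblwkuudjefrmm" gives "ghpzkyiirxstfaa".

ghpzkyiirxstfaa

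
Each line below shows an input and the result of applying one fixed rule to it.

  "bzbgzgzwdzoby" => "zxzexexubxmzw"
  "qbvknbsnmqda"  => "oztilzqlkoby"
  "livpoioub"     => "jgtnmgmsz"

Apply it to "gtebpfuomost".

The transformation: shift every letter 2 places backward in the alphabet (wrapping around).
"gtebpfuomost" → "erczndsmkmqr".

erczndsmkmqr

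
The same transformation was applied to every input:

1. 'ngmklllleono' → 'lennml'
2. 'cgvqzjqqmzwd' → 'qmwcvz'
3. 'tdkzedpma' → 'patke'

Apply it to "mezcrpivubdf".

Looking at the pairs, the operation is to keep every other character starting from the first (positions 1st, 3rd, 5th, ...), then move the first 3 characters to the end (rotate left by 3).
Applying both steps to "mezcrpivubdf": "mzriud", then "iudmzr".

iudmzr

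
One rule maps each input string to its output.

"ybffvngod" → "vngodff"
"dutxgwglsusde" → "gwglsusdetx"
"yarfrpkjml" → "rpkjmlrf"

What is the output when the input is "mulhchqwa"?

Looking at the pairs, the operation is to delete the first 2 characters, then move the first 2 characters to the end (rotate left by 2).
Applying that to "mulhchqwa" gives "chqwalh".

chqwalh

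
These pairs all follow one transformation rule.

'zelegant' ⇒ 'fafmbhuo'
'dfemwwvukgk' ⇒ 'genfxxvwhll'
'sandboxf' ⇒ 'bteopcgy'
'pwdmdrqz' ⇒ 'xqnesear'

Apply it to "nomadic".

pobnjed

Rule — swap each adjacent pair of characters (1↔2, 3↔4, ...), then shift every letter 1 place forward in the alphabet (wrapping around).
Applying both steps to "nomadic": "onamidc", then "pobnjed".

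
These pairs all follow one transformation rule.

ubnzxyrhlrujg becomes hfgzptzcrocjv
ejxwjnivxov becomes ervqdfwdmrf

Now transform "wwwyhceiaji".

gpkmqirqeee

Rule — move the first 3 characters to the end (rotate left by 3), then shift every letter 8 places forward in the alphabet (wrapping around).
Applying both steps to "wwwyhceiaji": "yhceiajiwww", then "gpkmqirqeee".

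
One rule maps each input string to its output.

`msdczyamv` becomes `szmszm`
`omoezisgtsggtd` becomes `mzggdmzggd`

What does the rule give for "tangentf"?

aefaef

The rule is to keep one character in every 3, starting at position 2 (positions 2nd, 5th, 8th, ...), then write the whole string twice.
Doing the same to "tangentf": "aefaef".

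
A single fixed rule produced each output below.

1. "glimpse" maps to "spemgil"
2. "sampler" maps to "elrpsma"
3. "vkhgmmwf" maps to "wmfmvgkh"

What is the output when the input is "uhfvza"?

zvafuh

The pattern: move the last 2 characters to the front (rotate right by 2), then take characters alternately from the front and the back (1st, last, 2nd, 2nd-last, ...).
For "uhfvza", step one produces "zauhfv"; step two turns that into "zvafuh".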